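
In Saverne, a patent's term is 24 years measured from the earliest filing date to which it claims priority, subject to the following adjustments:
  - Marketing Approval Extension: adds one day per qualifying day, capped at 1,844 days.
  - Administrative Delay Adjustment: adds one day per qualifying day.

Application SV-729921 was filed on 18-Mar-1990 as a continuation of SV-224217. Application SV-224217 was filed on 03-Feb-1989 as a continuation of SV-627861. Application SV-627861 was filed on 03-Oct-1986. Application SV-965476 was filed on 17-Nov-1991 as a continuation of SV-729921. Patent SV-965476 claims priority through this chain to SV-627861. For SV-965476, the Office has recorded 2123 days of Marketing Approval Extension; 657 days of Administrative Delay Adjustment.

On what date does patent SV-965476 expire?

Earliest priority filing: 3 October 1986.
Base term: 3 October 1986 + 24 years → 3 October 2010.
Marketing Approval Extension: 2123 days claimed exceeds the 1844-day cap, so +1844 days → 21 October 2015.
Administrative Delay Adjustment: +657 days → 8 August 2017.

2017-08-08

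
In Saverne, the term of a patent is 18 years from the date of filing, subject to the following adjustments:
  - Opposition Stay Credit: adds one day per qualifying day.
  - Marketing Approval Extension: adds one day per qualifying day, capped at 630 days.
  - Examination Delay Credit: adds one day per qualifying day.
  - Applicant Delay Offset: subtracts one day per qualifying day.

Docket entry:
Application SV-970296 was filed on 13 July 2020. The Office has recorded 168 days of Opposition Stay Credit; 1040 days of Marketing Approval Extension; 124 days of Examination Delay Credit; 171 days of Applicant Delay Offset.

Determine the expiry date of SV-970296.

August 2, 2040

Base term: filing date + 18 years → 13 July 2038.
Opposition Stay Credit: +168 days → 28 December 2038.
Marketing Approval Extension: 1040 days claimed exceeds the 630-day cap, so +630 days → 18 September 2040.
Examination Delay Credit: +124 days → 20 January 2041.
Applicant Delay Offset: −171 days → 2 August 2040.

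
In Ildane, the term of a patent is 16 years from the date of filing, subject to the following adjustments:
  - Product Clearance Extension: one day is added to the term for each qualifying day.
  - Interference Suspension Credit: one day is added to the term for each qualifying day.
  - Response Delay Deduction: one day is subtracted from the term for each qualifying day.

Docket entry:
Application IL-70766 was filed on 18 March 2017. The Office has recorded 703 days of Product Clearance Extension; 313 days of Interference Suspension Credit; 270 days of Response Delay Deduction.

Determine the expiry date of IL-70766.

Base term: filing date + 16 years → 18 March 2033.
Product Clearance Extension: +703 days → 19 February 2035.
Interference Suspension Credit: +313 days → 29 December 2035.
Response Delay Deduction: −270 days → 3 April 2035.

April 3, 2035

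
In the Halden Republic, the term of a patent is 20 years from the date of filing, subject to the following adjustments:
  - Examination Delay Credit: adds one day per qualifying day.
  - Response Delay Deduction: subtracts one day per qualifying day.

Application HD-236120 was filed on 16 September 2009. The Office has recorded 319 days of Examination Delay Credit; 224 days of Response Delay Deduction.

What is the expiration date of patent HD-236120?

Base term: filing date + 20 years → 16 September 2029.
Examination Delay Credit: +319 days → 1 August 2030.
Response Delay Deduction: −224 days → 20 December 2029.

2029-12-20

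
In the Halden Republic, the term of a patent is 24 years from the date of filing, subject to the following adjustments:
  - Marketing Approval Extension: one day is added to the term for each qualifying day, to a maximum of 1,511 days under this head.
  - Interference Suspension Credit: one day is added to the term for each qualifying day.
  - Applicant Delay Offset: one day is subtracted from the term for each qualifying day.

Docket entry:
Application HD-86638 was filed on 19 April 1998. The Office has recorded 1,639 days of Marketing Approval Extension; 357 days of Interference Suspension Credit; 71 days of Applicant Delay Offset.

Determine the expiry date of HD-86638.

March 21, 2027

Base term: filing date + 24 years → 19 April 2022.
Marketing Approval Extension: 1639 days claimed exceeds the 1511-day cap, so +1511 days → 8 June 2026.
Interference Suspension Credit: +357 days → 31 May 2027.
Applicant Delay Offset: −71 days → 21 March 2027.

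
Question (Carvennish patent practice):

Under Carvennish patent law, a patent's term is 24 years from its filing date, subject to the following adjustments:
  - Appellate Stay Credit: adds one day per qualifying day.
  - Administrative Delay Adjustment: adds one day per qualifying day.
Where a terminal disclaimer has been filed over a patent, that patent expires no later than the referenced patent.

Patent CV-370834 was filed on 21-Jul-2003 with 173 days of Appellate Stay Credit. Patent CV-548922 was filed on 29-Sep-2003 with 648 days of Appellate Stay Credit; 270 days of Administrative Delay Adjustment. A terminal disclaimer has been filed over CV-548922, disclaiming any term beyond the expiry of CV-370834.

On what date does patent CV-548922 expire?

2028-01-10

Natural term of CV-548922:
  Base: filing + 24 years → 29 September 2027.
  Appellate Stay Credit: +648 days → 8 July 2029.
  Administrative Delay Adjustment: +270 days → 4 April 2030.
Expiry of referenced patent CV-370834:
  Base: filing + 24 years → 21 July 2027.
  Appellate Stay Credit: +173 days → 10 January 2028.
Terminal disclaimer: CV-548922 expires on the earlier of 4 April 2030 and 10 January 2028.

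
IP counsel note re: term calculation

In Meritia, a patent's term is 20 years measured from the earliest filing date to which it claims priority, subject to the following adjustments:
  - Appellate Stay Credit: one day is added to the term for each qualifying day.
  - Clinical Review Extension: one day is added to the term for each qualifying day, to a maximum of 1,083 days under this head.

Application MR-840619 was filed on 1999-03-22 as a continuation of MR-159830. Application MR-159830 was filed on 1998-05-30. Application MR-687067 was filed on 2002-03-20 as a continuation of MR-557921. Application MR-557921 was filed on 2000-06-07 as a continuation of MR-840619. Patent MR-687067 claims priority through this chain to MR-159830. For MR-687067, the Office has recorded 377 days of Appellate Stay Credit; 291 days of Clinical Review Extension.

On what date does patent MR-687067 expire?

Earliest priority filing: 30 May 1998.
Base term: 30 May 1998 + 20 years → 30 May 2018.
Appellate Stay Credit: +377 days → 11 June 2019.
Clinical Review Extension: 291 days (within the 1083-day cap) → +291 days → 28 March 2020.

March 28, 2020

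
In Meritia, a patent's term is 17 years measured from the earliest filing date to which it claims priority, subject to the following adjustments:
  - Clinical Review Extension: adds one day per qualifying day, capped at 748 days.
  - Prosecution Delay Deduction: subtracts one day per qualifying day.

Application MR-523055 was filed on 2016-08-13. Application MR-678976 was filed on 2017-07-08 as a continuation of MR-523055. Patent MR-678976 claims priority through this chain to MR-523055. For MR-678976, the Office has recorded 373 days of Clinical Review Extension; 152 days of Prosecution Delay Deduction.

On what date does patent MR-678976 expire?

Earliest priority filing: 13 August 2016.
Base term: 13 August 2016 + 17 years → 13 August 2033.
Clinical Review Extension: 373 days (within the 748-day cap) → +373 days → 21 August 2034.
Prosecution Delay Deduction: −152 days → 22 March 2034.

March 22, 2034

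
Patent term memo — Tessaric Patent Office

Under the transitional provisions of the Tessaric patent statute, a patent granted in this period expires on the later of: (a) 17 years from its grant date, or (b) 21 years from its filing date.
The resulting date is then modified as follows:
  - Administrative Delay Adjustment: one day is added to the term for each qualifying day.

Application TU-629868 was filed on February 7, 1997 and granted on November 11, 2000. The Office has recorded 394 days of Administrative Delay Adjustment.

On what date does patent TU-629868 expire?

(a) grant + 17 years → 11 November 2017.
(b) filing + 21 years → 7 February 2018.
Later of the two: 7 February 2018.
Administrative Delay Adjustment: +394 days → 8 March 2019.

March 8, 2019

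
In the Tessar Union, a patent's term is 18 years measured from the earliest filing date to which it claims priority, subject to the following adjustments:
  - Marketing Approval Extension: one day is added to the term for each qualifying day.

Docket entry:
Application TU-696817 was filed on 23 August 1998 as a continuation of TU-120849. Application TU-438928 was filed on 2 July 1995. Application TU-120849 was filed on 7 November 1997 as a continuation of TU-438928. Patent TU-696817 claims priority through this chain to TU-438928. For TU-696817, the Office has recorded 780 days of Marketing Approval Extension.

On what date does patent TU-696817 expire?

Earliest priority filing: 2 July 1995.
Base term: 2 July 1995 + 18 years → 2 July 2013.
Marketing Approval Extension: +780 days → 21 August 2015.

2015-08-21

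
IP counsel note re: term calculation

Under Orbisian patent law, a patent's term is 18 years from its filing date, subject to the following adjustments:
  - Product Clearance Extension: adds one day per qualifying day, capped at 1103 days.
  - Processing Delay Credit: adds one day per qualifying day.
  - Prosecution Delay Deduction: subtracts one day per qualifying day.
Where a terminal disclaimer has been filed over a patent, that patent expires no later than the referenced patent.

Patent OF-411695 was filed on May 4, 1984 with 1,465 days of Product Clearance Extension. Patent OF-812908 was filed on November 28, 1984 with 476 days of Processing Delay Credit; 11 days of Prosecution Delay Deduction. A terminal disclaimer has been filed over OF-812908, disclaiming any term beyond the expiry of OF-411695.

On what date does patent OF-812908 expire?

March 7, 2004

Natural term of OF-812908:
  Base: filing + 18 years → 28 November 2002.
  Processing Delay Credit: +476 days → 18 March 2004.
  Prosecution Delay Deduction: −11 days → 7 March 2004.
Expiry of referenced patent OF-411695:
  Base: filing + 18 years → 4 May 2002.
  Product Clearance Extension: 1465 days claimed exceeds the 1103-day cap, so +1103 days → 11 May 2005.
Terminal disclaimer: OF-812908 expires on the earlier of 7 March 2004 and 11 May 2005.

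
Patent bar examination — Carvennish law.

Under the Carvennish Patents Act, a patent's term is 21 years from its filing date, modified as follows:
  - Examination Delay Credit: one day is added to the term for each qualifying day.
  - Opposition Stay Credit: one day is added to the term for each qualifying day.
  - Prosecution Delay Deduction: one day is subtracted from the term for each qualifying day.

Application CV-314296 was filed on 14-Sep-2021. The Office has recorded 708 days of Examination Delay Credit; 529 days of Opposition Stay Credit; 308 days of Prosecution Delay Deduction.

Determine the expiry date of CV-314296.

Base term: filing date + 21 years → 14 September 2042.
Examination Delay Credit: +708 days → 22 August 2044.
Opposition Stay Credit: +529 days → 2 February 2046.
Prosecution Delay Deduction: −308 days → 31 March 2045.

March 31, 2045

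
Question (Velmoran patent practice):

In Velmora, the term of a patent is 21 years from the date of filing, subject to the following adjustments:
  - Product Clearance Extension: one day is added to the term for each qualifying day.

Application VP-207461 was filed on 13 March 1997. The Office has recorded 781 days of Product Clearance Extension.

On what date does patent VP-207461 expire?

Base term: filing date + 21 years → 13 March 2018.
Product Clearance Extension: +781 days → 2 May 2020.

May 2, 2020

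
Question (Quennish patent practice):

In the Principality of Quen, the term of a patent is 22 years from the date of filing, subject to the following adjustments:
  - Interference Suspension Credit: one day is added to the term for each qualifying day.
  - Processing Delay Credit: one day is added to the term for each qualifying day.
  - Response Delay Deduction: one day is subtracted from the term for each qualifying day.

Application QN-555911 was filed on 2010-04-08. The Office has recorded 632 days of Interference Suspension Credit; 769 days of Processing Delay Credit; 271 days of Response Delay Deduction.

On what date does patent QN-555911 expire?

2035-05-13

Base term: filing date + 22 years → 8 April 2032.
Interference Suspension Credit: +632 days → 31 December 2033.
Processing Delay Credit: +769 days → 8 February 2036.
Response Delay Deduction: −271 days → 13 May 2035.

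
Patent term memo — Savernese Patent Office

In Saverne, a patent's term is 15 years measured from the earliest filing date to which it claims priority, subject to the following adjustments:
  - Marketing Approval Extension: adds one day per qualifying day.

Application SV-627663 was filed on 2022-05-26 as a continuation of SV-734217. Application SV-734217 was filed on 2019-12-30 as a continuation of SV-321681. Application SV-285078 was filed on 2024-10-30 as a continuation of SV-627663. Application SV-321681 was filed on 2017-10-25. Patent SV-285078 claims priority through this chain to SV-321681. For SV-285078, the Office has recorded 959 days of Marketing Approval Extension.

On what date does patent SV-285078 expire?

2035-06-11

Earliest priority filing: 25 October 2017.
Base term: 25 October 2017 + 15 years → 25 October 2032.
Marketing Approval Extension: +959 days → 11 June 2035.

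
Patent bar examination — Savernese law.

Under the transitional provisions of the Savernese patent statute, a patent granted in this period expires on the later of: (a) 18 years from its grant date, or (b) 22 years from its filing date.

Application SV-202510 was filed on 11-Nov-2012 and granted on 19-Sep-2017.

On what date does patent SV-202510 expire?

September 19, 2035

(a) grant + 18 years → 19 September 2035.
(b) filing + 22 years → 11 November 2034.
Later of the two: 19 September 2035.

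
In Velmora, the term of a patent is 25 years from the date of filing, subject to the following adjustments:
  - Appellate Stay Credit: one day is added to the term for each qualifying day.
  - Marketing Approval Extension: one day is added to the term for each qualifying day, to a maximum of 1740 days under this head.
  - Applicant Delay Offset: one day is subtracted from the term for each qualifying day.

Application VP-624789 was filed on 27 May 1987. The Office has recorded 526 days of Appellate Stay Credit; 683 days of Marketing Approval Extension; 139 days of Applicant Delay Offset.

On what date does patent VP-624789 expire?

2015-05-02

Base term: filing date + 25 years → 27 May 2012.
Appellate Stay Credit: +526 days → 4 November 2013.
Marketing Approval Extension: 683 days (within the 1740-day cap) → +683 days → 18 September 2015.
Applicant Delay Offset: −139 days → 2 May 2015.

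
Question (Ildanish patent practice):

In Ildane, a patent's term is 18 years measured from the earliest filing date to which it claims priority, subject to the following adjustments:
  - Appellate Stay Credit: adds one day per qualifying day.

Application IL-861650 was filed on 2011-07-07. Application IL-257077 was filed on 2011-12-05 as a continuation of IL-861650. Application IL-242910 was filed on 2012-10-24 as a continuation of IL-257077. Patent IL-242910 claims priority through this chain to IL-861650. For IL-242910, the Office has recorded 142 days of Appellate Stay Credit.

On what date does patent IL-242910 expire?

Earliest priority filing: 7 July 2011.
Base term: 7 July 2011 + 18 years → 7 July 2029.
Appellate Stay Credit: +142 days → 26 November 2029.

November 26, 2029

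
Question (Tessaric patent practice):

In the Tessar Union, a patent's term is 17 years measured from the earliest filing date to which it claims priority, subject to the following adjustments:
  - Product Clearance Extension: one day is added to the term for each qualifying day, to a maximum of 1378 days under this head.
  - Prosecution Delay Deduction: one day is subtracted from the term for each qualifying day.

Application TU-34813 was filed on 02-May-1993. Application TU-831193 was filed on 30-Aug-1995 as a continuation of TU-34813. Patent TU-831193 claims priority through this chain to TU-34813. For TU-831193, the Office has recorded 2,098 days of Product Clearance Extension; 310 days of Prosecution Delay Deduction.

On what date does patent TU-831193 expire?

Earliest priority filing: 2 May 1993.
Base term: 2 May 1993 + 17 years → 2 May 2010.
Product Clearance Extension: 2098 days claimed exceeds the 1378-day cap, so +1378 days → 8 February 2014.
Prosecution Delay Deduction: −310 days → 4 April 2013.

2013-04-04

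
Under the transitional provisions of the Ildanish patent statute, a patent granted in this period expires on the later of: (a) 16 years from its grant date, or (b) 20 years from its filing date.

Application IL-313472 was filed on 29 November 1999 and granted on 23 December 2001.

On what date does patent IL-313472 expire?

(a) grant + 16 years → 23 December 2017.
(b) filing + 20 years → 29 November 2019.
Later of the two: 29 November 2019.

2019-11-29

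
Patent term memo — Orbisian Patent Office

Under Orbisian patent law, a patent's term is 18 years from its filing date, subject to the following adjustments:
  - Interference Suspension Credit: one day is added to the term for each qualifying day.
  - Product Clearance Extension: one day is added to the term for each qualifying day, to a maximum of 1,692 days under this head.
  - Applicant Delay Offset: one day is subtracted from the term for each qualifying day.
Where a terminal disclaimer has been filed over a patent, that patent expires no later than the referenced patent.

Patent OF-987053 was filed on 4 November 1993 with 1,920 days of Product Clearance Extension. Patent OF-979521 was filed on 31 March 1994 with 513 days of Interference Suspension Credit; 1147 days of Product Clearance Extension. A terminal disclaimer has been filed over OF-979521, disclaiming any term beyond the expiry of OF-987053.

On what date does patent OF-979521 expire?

2016-06-22

Natural term of OF-979521:
  Base: filing + 18 years → 31 March 2012.
  Interference Suspension Credit: +513 days → 26 August 2013.
  Product Clearance Extension: 1147 days (within the 1692-day cap) → +1147 days → 16 October 2016.
Expiry of referenced patent OF-987053:
  Base: filing + 18 years → 4 November 2011.
  Product Clearance Extension: 1920 days claimed exceeds the 1692-day cap, so +1692 days → 22 June 2016.
Terminal disclaimer: OF-979521 expires on the earlier of 16 October 2016 and 22 June 2016.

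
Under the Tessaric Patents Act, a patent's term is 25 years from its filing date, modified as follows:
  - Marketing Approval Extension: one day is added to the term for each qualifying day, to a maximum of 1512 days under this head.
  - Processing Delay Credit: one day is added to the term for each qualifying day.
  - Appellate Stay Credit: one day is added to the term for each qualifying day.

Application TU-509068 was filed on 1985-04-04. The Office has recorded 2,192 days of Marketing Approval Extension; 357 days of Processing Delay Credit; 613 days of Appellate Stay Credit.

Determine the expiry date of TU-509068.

Base term: filing date + 25 years → 4 April 2010.
Marketing Approval Extension: 2192 days claimed exceeds the 1512-day cap, so +1512 days → 25 May 2014.
Processing Delay Credit: +357 days → 17 May 2015.
Appellate Stay Credit: +613 days → 19 January 2017.

2017-01-19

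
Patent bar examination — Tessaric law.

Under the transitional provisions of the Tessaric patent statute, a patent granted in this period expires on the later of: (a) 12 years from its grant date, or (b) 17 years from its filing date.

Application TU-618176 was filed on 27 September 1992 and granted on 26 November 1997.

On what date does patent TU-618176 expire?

November 26, 2009

(a) grant + 12 years → 26 November 2009.
(b) filing + 17 years → 27 September 2009.
Later of the two: 26 November 2009.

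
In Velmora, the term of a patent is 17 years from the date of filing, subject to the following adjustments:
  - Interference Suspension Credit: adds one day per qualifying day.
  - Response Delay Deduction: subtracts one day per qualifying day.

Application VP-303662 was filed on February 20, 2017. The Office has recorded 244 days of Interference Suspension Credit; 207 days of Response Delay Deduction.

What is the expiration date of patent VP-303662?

2034-03-29

Base term: filing date + 17 years → 20 February 2034.
Interference Suspension Credit: +244 days → 22 October 2034.
Response Delay Deduction: −207 days → 29 March 2034.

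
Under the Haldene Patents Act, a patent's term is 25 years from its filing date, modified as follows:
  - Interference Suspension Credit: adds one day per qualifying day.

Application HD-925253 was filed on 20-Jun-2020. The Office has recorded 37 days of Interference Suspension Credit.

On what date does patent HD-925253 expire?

Base term: filing date + 25 years → 20 June 2045.
Interference Suspension Credit: +37 days → 27 July 2045.

2045-07-27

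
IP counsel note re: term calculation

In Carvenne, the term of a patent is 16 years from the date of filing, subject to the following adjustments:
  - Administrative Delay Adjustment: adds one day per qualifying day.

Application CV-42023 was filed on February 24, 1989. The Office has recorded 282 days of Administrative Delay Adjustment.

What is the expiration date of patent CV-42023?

2005-12-03

Base term: filing date + 16 years → 24 February 2005.
Administrative Delay Adjustment: +282 days → 3 December 2005.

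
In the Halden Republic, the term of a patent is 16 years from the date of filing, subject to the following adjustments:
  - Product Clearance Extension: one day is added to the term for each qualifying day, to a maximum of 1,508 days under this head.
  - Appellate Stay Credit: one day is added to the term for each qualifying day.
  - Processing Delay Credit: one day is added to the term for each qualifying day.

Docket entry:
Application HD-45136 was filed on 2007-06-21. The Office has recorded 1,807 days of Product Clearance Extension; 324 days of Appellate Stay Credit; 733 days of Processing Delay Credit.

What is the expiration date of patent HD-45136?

2030-06-29

Base term: filing date + 16 years → 21 June 2023.
Product Clearance Extension: 1807 days claimed exceeds the 1508-day cap, so +1508 days → 7 August 2027.
Appellate Stay Credit: +324 days → 26 June 2028.
Processing Delay Credit: +733 days → 29 June 2030.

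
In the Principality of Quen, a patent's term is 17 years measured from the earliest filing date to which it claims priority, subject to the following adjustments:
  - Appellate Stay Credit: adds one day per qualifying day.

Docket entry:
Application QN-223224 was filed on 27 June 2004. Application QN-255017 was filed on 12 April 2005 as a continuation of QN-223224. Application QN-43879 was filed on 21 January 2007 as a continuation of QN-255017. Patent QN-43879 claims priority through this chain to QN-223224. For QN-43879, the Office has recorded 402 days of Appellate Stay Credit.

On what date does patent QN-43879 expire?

Earliest priority filing: 27 June 2004.
Base term: 27 June 2004 + 17 years → 27 June 2021.
Appellate Stay Credit: +402 days → 3 August 2022.

August 3, 2022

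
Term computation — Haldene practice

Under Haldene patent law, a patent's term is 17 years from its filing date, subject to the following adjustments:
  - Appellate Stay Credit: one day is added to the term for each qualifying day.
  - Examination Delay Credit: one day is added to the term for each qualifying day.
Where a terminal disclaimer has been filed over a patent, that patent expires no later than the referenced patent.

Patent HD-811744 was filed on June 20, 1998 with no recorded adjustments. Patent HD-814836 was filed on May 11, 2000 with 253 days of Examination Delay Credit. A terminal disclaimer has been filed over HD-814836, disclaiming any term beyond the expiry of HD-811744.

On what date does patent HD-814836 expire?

Natural term of HD-814836:
  Base: filing + 17 years → 11 May 2017.
  Examination Delay Credit: +253 days → 19 January 2018.
Expiry of referenced patent HD-811744:
  Base: filing + 17 years → 20 June 2015.
Terminal disclaimer: HD-814836 expires on the earlier of 19 January 2018 and 20 June 2015.

2015-06-20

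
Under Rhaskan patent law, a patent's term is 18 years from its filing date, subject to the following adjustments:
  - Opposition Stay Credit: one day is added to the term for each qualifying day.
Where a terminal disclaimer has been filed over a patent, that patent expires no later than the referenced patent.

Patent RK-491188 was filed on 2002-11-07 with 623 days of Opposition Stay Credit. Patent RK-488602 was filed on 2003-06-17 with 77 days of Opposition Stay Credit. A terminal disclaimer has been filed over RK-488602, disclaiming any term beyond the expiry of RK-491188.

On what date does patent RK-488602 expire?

2021-09-02

Natural term of RK-488602:
  Base: filing + 18 years → 17 June 2021.
  Opposition Stay Credit: +77 days → 2 September 2021.
Expiry of referenced patent RK-491188:
  Base: filing + 18 years → 7 November 2020.
  Opposition Stay Credit: +623 days → 23 July 2022.
Terminal disclaimer: RK-488602 expires on the earlier of 2 September 2021 and 23 July 2022.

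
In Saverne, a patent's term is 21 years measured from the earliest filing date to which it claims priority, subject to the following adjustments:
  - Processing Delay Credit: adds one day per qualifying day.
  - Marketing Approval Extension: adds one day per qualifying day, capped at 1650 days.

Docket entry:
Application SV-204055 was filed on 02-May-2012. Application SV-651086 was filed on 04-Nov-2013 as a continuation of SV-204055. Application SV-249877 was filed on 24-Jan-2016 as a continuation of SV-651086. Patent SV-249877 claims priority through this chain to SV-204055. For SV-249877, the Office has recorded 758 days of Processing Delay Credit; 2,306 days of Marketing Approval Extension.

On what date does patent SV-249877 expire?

Earliest priority filing: 2 May 2012.
Base term: 2 May 2012 + 21 years → 2 May 2033.
Processing Delay Credit: +758 days → 30 May 2035.
Marketing Approval Extension: 2306 days claimed exceeds the 1650-day cap, so +1650 days → 5 December 2039.

2039-12-05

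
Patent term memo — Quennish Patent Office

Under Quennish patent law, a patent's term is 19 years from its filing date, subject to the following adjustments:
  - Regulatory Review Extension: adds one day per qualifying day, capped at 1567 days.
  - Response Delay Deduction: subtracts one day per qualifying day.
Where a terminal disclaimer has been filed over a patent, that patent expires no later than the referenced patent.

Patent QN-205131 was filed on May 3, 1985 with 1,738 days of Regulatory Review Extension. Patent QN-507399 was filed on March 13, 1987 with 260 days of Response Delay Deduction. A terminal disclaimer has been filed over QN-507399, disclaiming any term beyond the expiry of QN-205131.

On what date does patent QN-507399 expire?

June 26, 2005

Natural term of QN-507399:
  Base: filing + 19 years → 13 March 2006.
  Response Delay Deduction: −260 days → 26 June 2005.
Expiry of referenced patent QN-205131:
  Base: filing + 19 years → 3 May 2004.
  Regulatory Review Extension: 1738 days claimed exceeds the 1567-day cap, so +1567 days → 17 August 2008.
Terminal disclaimer: QN-507399 expires on the earlier of 26 June 2005 and 17 August 2008.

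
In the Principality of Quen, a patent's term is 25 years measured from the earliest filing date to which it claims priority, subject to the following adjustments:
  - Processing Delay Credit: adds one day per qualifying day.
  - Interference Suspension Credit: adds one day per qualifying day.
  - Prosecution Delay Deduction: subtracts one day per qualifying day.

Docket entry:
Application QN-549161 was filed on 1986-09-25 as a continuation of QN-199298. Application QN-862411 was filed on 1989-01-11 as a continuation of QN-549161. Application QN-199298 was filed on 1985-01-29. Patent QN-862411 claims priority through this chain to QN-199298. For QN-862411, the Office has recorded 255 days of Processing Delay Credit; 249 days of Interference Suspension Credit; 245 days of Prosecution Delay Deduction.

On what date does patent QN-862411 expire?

2010-10-15

Earliest priority filing: 29 January 1985.
Base term: 29 January 1985 + 25 years → 29 January 2010.
Processing Delay Credit: +255 days → 11 October 2010.
Interference Suspension Credit: +249 days → 17 June 2011.
Prosecution Delay Deduction: −245 days → 15 October 2010.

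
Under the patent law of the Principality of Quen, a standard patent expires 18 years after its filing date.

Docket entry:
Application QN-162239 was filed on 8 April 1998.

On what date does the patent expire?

Filing date + 18 years → 8 April 2016.

2016-04-08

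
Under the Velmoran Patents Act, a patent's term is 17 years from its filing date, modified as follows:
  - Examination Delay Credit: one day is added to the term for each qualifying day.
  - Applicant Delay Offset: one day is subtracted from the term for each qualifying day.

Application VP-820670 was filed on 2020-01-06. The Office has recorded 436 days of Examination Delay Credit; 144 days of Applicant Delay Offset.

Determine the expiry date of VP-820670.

2037-10-25

Base term: filing date + 17 years → 6 January 2037.
Examination Delay Credit: +436 days → 18 March 2038.
Applicant Delay Offset: −144 days → 25 October 2037.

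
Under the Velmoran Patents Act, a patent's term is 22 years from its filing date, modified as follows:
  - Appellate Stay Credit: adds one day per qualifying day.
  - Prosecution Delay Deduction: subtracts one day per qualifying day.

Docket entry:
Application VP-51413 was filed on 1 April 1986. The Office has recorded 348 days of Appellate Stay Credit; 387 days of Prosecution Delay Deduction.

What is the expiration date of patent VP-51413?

Base term: filing date + 22 years → 1 April 2008.
Appellate Stay Credit: +348 days → 15 March 2009.
Prosecution Delay Deduction: −387 days → 22 February 2008.

February 22, 2008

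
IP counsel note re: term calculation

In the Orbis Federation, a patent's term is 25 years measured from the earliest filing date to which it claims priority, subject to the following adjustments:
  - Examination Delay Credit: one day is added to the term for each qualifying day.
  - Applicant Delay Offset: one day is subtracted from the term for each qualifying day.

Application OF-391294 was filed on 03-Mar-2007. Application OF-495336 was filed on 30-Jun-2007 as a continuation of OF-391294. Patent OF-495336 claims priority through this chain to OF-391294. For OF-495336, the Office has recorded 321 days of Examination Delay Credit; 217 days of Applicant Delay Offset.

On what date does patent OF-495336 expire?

June 15, 2032

Earliest priority filing: 3 March 2007.
Base term: 3 March 2007 + 25 years → 3 March 2032.
Examination Delay Credit: +321 days → 18 January 2033.
Applicant Delay Offset: −217 days → 15 June 2032.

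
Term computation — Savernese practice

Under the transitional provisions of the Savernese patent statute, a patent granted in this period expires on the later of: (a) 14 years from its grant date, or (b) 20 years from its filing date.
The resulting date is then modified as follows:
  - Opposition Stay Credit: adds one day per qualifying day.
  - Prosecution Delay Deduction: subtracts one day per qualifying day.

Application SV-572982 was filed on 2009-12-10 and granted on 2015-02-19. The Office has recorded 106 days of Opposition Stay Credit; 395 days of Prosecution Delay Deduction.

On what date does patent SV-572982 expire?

(a) grant + 14 years → 19 February 2029.
(b) filing + 20 years → 10 December 2029.
Later of the two: 10 December 2029.
Opposition Stay Credit: +106 days → 26 March 2030.
Prosecution Delay Deduction: −395 days → 24 February 2029.

February 24, 2029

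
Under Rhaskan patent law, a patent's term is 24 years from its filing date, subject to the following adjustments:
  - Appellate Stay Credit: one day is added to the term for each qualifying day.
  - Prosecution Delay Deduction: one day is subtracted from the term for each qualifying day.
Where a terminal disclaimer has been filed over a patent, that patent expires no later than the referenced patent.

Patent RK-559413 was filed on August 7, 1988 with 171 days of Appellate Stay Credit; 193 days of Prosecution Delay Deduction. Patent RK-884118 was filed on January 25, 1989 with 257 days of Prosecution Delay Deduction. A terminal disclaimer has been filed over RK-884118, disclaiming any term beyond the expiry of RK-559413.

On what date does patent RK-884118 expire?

May 13, 2012

Natural term of RK-884118:
  Base: filing + 24 years → 25 January 2013.
  Prosecution Delay Deduction: −257 days → 13 May 2012.
Expiry of referenced patent RK-559413:
  Base: filing + 24 years → 7 August 2012.
  Appellate Stay Credit: +171 days → 25 January 2013.
  Prosecution Delay Deduction: −193 days → 16 July 2012.
Terminal disclaimer: RK-884118 expires on the earlier of 13 May 2012 and 16 July 2012.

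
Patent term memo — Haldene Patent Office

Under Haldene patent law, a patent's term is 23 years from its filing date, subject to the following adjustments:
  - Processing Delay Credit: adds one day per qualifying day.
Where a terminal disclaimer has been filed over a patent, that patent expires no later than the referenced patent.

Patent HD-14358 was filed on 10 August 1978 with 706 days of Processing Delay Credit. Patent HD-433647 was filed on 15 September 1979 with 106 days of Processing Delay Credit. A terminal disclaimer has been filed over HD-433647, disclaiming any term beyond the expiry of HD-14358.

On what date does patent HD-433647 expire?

December 30, 2002

Natural term of HD-433647:
  Base: filing + 23 years → 15 September 2002.
  Processing Delay Credit: +106 days → 30 December 2002.
Expiry of referenced patent HD-14358:
  Base: filing + 23 years → 10 August 2001.
  Processing Delay Credit: +706 days → 17 July 2003.
Terminal disclaimer: HD-433647 expires on the earlier of 30 December 2002 and 17 July 2003.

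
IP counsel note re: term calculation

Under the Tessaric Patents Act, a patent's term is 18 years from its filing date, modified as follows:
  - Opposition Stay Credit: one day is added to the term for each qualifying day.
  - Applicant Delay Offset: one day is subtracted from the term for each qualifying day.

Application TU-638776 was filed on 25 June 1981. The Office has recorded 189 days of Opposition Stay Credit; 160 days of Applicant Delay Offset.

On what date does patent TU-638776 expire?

Base term: filing date + 18 years → 25 June 1999.
Opposition Stay Credit: +189 days → 31 December 1999.
Applicant Delay Offset: −160 days → 24 July 1999.

1999-07-24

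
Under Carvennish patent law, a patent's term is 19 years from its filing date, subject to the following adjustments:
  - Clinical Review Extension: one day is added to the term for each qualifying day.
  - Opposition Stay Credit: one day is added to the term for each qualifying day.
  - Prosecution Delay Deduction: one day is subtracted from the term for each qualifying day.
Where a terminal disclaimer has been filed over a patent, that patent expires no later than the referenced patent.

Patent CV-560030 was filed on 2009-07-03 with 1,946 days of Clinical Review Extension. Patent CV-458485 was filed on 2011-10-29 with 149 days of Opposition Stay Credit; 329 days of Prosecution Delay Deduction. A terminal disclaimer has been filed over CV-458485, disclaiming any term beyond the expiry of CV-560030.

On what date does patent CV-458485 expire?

2030-05-02

Natural term of CV-458485:
  Base: filing + 19 years → 29 October 2030.
  Opposition Stay Credit: +149 days → 27 March 2031.
  Prosecution Delay Deduction: −329 days → 2 May 2030.
Expiry of referenced patent CV-560030:
  Base: filing + 19 years → 3 July 2028.
  Clinical Review Extension: +1946 days → 31 October 2033.
Terminal disclaimer: CV-458485 expires on the earlier of 2 May 2030 and 31 October 2033.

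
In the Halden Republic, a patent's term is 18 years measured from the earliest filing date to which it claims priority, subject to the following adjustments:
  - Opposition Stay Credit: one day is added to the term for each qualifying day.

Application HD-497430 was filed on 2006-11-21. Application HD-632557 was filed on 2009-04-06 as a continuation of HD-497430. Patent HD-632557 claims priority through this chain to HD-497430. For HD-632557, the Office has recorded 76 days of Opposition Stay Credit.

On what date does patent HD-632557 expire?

February 5, 2025

Earliest priority filing: 21 November 2006.
Base term: 21 November 2006 + 18 years → 21 November 2024.
Opposition Stay Credit: +76 days → 5 February 2025.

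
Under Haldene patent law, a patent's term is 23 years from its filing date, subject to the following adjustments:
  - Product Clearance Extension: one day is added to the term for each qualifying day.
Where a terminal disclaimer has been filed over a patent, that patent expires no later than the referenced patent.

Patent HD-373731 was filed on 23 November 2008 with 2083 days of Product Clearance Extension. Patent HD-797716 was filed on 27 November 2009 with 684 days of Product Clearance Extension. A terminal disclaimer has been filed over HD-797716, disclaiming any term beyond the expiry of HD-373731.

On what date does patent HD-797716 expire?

October 12, 2034

Natural term of HD-797716:
  Base: filing + 23 years → 27 November 2032.
  Product Clearance Extension: +684 days → 12 October 2034.
Expiry of referenced patent HD-373731:
  Base: filing + 23 years → 23 November 2031.
  Product Clearance Extension: +2083 days → 6 August 2037.
Terminal disclaimer: HD-797716 expires on the earlier of 12 October 2034 and 6 August 2037.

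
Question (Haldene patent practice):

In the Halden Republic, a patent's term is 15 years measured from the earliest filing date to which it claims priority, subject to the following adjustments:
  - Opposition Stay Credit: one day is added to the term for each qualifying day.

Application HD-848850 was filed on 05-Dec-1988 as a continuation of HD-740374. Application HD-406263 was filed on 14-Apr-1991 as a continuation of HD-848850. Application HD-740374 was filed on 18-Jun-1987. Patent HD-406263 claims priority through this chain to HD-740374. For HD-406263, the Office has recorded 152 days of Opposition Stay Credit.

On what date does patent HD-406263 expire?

Earliest priority filing: 18 June 1987.
Base term: 18 June 1987 + 15 years → 18 June 2002.
Opposition Stay Credit: +152 days → 17 November 2002.

November 17, 2002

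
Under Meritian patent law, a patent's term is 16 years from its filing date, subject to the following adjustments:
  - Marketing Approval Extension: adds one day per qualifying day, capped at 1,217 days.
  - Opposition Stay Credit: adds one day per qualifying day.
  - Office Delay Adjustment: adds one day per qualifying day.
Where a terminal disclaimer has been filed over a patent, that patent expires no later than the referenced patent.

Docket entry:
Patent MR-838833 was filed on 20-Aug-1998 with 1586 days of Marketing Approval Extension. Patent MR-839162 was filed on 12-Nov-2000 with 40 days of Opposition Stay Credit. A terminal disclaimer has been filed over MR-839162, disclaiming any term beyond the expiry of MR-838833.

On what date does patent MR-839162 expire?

December 22, 2016

Natural term of MR-839162:
  Base: filing + 16 years → 12 November 2016.
  Opposition Stay Credit: +40 days → 22 December 2016.
Expiry of referenced patent MR-838833:
  Base: filing + 16 years → 20 August 2014.
  Marketing Approval Extension: 1586 days claimed exceeds the 1217-day cap, so +1217 days → 19 December 2017.
Terminal disclaimer: MR-839162 expires on the earlier of 22 December 2016 and 19 December 2017.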